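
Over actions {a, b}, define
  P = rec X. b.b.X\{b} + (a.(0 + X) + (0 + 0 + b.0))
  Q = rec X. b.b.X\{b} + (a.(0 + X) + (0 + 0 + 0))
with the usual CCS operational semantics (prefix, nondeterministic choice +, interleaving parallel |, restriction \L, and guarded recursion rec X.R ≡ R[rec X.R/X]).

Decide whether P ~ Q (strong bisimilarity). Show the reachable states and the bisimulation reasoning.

not bisimilar

LTS(P): 6 reachable states
  p0 = rec X. b.b.X\{b} + (a.(0 + X) + (0 + 0 + b.0)) :: —a→ p1, —b→ p2, —b→ p3
  p1 = 0 + (rec X. b.b.X\{b} + (a.(0 + X) + (0 + 0 + b.0))) :: —a→ p1, —b→ p2, —b→ p3
  p2 = 0 :: ·
  p3 = b.(rec X. b.b.X\{b} + (a.(0 + X) + (0 + 0 + b.0)))\{b} :: —b→ p4
  p4 = (rec X. b.b.X\{b} + (a.(0 + X) + (0 + 0 + b.0)))\{b} :: —a→ p5
  p5 = (0 + (rec X. b.b.X\{b} + (a.(0 + X) + (0 + 0 + b.0))))\{b} :: —a→ p5
LTS(Q): 5 reachable states
  q0 = rec X. b.b.X\{b} + (a.(0 + X) + (0 + 0 + 0)) :: —a→ q1, —b→ q2
  q1 = 0 + (rec X. b.b.X\{b} + (a.(0 + X) + (0 + 0 + 0))) :: —a→ q1, —b→ q2
  q2 = b.(rec X. b.b.X\{b} + (a.(0 + X) + (0 + 0 + 0)))\{b} :: —b→ q3
  q3 = (rec X. b.b.X\{b} + (a.(0 + X) + (0 + 0 + 0)))\{b} :: —a→ q4
  q4 = (0 + (rec X. b.b.X\{b} + (a.(0 + X) + (0 + 0 + 0))))\{b} :: —a→ q4
Coarsest stable partition (strong bisimilarity classes):
  B0 = {p0, p1}
  B1 = {p3, q2}
  B2 = {p4, p5, q3, q4}
  B3 = {p2}
  B4 = {q0, q1}
p0 ∈ B0, q0 ∈ B4 → different blocks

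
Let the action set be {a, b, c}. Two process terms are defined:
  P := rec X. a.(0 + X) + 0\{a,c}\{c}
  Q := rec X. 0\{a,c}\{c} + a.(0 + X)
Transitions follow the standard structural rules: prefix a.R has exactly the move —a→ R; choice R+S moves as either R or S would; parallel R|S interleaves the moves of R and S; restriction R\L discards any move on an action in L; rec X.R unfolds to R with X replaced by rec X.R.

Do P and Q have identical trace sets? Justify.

LTS(P): 2 reachable states
  m0 = rec X. a.(0 + X) + 0\{a,c}\{c} :: ··a··> m1
  m1 = 0 + (rec X. a.(0 + X) + 0\{a,c}\{c}) :: ··a··> m1
LTS(Q): 2 reachable states
  n0 = rec X. 0\{a,c}\{c} + a.(0 + X) :: ··a··> n1
  n1 = 0 + (rec X. 0\{a,c}\{c} + a.(0 + X)) :: ··a··> n1
Bisimilarity quotient blocks:
  B0 = {m0, m1, n0, n1}
m0 ∈ B0, n0 ∈ B0 → same block
Bisimilar ⇒ trace-equivalent.

trace-equivalent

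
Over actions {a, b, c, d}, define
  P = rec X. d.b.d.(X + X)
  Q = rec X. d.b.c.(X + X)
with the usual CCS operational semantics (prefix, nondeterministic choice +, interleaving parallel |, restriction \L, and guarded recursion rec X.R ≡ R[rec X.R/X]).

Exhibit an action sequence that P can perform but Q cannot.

Reachable graph of P (4 states):
  m0 = rec X. d.b.d.(X + X) → ··d··> m1
  m1 = b.d.((rec X. d.b.d.(X + X)) + (rec X. d.b.d.(X + X))) → ··b··> m2
  m2 = d.((rec X. d.b.d.(X + X)) + (rec X. d.b.d.(X + X))) → ··d··> m3
  m3 = (rec X. d.b.d.(X + X)) + (rec X. d.b.d.(X + X)) → ··d··> m1
Reachable graph of Q (4 states):
  n0 = rec X. d.b.c.(X + X) → ··d··> n1
  n1 = b.c.((rec X. d.b.c.(X + X)) + (rec X. d.b.c.(X + X))) → ··b··> n2
  n2 = c.((rec X. d.b.c.(X + X)) + (rec X. d.b.c.(X + X))) → ··c··> n3
  n3 = (rec X. d.b.c.(X + X)) + (rec X. d.b.c.(X + X)) → ··d··> n1
Trace ⟨dbd⟩ through P, begin at {m0}:
  step 1 (d): {m1}
  step 2 (b): {m2}
  step 3 (d): {m3}
  — P admits the full trace.
Trace ⟨dbd⟩ through Q, begin at {n0}:
  step 1 (d): {n1}
  step 2 (b): {n2}
  step 3 (d): no successor for Q

dbd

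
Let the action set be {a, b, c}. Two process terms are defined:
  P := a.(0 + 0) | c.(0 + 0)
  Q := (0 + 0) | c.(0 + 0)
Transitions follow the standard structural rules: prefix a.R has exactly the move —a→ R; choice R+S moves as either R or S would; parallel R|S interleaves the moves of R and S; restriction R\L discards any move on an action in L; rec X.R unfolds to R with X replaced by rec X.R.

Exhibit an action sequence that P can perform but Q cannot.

a

Reachable graph of P (4 states):
  s0 = a.(0 + 0) | c.(0 + 0) → —a→ s1, —c→ s2
  s1 = (0 + 0) | c.(0 + 0) → —c→ s3
  s2 = a.(0 + 0) | (0 + 0) → —a→ s3
  s3 = (0 + 0) | (0 + 0) → deadlocked
Reachable graph of Q (2 states):
  t0 = (0 + 0) | c.(0 + 0) → —c→ t1
  t1 = (0 + 0) | (0 + 0) → deadlocked
Trace ⟨a⟩ through P, begin at {s0}:
  step 1 (a): {s1}
  ✓ P
Trace ⟨a⟩ through Q, begin at {t0}:
  step 1 (a): no successor for Q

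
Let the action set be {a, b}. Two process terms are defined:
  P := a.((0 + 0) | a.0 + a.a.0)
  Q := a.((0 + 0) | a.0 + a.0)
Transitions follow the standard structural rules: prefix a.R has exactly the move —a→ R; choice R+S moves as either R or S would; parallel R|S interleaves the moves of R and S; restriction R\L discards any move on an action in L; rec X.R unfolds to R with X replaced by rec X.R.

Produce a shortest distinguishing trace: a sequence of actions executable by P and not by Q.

aaa

P's transition system — 5 states:
  s0 = a.((0 + 0) | a.0 + a.a.0) | --a--▸ s1
  s1 = (0 + 0) | a.0 + a.a.0 | --a--▸ s2, --a--▸ s3
  s2 = (0 + 0) | 0 | ∅
  s3 = a.0 | --a--▸ s4
  s4 = 0 | ∅
Q's transition system — 4 states:
  t0 = a.((0 + 0) | a.0 + a.0) | --a--▸ t1
  t1 = (0 + 0) | a.0 + a.0 | --a--▸ t2, --a--▸ t3
  t2 = (0 + 0) | 0 | ∅
  t3 = 0 | ∅
Trace ⟨aaa⟩ through P, begin at {s0}:
  [1] a ⇒ {s1}
  [2] a ⇒ {s2, s3}
  [3] a ⇒ {s4}
  ✓ P
Trace ⟨aaa⟩ through Q, begin at {t0}:
  [1] a ⇒ {t1}
  [2] a ⇒ {t2, t3}
  [3] a ⇒ no successor for Q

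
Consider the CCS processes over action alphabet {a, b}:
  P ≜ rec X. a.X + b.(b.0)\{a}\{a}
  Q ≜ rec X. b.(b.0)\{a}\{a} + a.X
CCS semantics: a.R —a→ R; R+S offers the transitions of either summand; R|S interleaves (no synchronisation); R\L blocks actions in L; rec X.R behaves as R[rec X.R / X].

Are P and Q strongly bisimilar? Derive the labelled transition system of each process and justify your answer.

Reachable graph of P (3 states):
  u0 = rec X. a.X + b.(b.0)\{a}\{a} has moves =a=> u0, =b=> u1
  u1 = (b.0)\{a}\{a} has moves =b=> u2
  u2 = 0\{a}\{a} has moves deadlocked
Reachable graph of Q (3 states):
  v0 = rec X. b.(b.0)\{a}\{a} + a.X has moves =a=> v0, =b=> v1
  v1 = (b.0)\{a}\{a} has moves =b=> v2
  v2 = 0\{a}\{a} has moves deadlocked
Coarsest stable partition (strong bisimilarity classes):
  B0 = {u0, v0}
  B1 = {u1, v1}
  B2 = {u2, v2}
u0 ∈ B0, v0 ∈ B0 → same block

bisimilar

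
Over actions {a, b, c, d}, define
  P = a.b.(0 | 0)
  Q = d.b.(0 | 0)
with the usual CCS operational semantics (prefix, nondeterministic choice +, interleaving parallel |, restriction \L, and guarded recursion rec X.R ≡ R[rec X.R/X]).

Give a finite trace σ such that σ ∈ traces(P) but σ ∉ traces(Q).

a

Reachable graph of P (3 states):
  s0 = a.b.(0 | 0) has moves —a→ s1
  s1 = b.(0 | 0) has moves —b→ s2
  s2 = 0 | 0 has moves (no moves)
Reachable graph of Q (3 states):
  t0 = d.b.(0 | 0) has moves —d→ t1
  t1 = b.(0 | 0) has moves —b→ t2
  t2 = 0 | 0 has moves (no moves)
Executing a from P (initial set {s0}):
  step 1 (a): {s1}
  ✓ P
Executing a from Q (initial set {t0}):
  step 1 (a): ∅  — Q cannot continue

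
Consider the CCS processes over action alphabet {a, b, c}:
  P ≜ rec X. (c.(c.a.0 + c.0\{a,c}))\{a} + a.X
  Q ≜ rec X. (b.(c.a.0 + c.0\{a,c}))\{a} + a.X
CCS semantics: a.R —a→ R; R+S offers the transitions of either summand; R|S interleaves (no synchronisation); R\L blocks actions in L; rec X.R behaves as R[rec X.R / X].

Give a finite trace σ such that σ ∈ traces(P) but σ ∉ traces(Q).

c

P's transition system — 4 states:
  m0 = rec X. (c.(c.a.0 + c.0\{a,c}))\{a} + a.X ⊢ --a--▸ m0, --c--▸ m1
  m1 = (c.a.0 + c.0\{a,c})\{a} ⊢ --c--▸ m2, --c--▸ m3
  m2 = (a.0)\{a} ⊢ stopped
  m3 = 0\{a,c}\{a} ⊢ stopped
Q's transition system — 4 states:
  n0 = rec X. (b.(c.a.0 + c.0\{a,c}))\{a} + a.X ⊢ --a--▸ n0, --b--▸ n1
  n1 = (c.a.0 + c.0\{a,c})\{a} ⊢ --c--▸ n2, --c--▸ n3
  n2 = (a.0)\{a} ⊢ stopped
  n3 = 0\{a,c}\{a} ⊢ stopped
Run σ = ⟨c⟩ on P: start {m0}
  after c @ step 1: {m1}
  — P admits the full trace.
Run σ = ⟨c⟩ on Q: start {n0}
  after c @ step 1: ∅  — Q cannot continue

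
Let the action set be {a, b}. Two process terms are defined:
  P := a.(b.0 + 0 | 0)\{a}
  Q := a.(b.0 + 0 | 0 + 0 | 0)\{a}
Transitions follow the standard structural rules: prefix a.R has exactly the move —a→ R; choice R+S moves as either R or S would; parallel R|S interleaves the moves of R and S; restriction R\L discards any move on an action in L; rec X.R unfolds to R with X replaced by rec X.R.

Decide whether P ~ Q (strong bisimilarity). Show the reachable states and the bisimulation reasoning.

P ~ Q

P's transition system — 3 states:
  m0 = a.(b.0 + 0 | 0)\{a} → =a=> m1
  m1 = (b.0 + 0 | 0)\{a} → =b=> m2
  m2 = 0\{a} → ∅
Q's transition system — 3 states:
  n0 = a.(b.0 + 0 | 0 + 0 | 0)\{a} → =a=> n1
  n1 = (b.0 + 0 | 0 + 0 | 0)\{a} → =b=> n2
  n2 = 0\{a} → ∅
Coarsest stable partition (strong bisimilarity classes):
  B0 = {m0, n0}
  B1 = {m1, n1}
  B2 = {m2, n2}
m0 ∈ B0, n0 ∈ B0 → same block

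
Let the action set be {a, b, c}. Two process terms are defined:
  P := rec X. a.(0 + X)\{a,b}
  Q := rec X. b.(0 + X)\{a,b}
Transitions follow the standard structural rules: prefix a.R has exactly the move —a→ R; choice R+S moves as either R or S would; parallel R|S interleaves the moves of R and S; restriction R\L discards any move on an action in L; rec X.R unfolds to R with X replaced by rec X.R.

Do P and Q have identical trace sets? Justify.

LTS(P): 2 reachable states
  u0 = rec X. a.(0 + X)\{a,b} | =a=> u1
  u1 = (0 + (rec X. a.(0 + X)\{a,b}))\{a,b} | ·
LTS(Q): 2 reachable states
  v0 = rec X. b.(0 + X)\{a,b} | =b=> v1
  v1 = (0 + (rec X. b.(0 + X)\{a,b}))\{a,b} | ·
Executing a from P (initial set {u0}):
  [1] a ⇒ {u1}
  P completes σ.
Executing a from Q (initial set {v0}):
  [1] a ⇒ ∅  — Q cannot continue

traces(P) ≠ traces(Q) — witness ⟨a⟩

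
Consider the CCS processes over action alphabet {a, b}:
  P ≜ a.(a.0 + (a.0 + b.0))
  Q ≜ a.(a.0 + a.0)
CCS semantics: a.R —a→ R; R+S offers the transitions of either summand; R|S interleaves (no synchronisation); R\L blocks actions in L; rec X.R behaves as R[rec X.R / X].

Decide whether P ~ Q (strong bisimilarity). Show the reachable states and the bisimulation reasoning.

P ≁ Q

LTS(P): 3 reachable states
  s0 = a.(a.0 + (a.0 + b.0)) | --a--▸ s1
  s1 = a.0 + (a.0 + b.0) | --a--▸ s2, --b--▸ s2
  s2 = 0 | ·
LTS(Q): 3 reachable states
  t0 = a.(a.0 + a.0) | --a--▸ t1
  t1 = a.0 + a.0 | --a--▸ t2
  t2 = 0 | ·
Coarsest stable partition (strong bisimilarity classes):
  B0 = {s0}
  B1 = {s1}
  B2 = {s2, t2}
  B3 = {t0}
  B4 = {t1}
s0 ∈ B0, t0 ∈ B3 → different blocks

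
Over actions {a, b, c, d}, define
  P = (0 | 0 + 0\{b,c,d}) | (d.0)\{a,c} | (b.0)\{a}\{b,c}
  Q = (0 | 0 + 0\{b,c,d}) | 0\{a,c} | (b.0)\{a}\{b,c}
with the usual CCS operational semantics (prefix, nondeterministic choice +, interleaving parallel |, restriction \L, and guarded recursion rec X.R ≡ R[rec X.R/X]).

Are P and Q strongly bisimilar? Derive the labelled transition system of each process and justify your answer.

LTS(P): 2 reachable states
  m0 = (0 | 0 + 0\{b,c,d}) | (d.0)\{a,c} | (b.0)\{a}\{b,c} :: ··d··> m1
  m1 = (0 | 0 + 0\{b,c,d}) | 0\{a,c} | (b.0)\{a}\{b,c} :: (no moves)
LTS(Q): 1 reachable states
  n0 = (0 | 0 + 0\{b,c,d}) | 0\{a,c} | (b.0)\{a}\{b,c} :: (no moves)
Coarsest stable partition (strong bisimilarity classes):
  B0 = {m0}
  B1 = {m1, n0}
m0 ∈ B0, n0 ∈ B1 → different blocks

P ≁ Q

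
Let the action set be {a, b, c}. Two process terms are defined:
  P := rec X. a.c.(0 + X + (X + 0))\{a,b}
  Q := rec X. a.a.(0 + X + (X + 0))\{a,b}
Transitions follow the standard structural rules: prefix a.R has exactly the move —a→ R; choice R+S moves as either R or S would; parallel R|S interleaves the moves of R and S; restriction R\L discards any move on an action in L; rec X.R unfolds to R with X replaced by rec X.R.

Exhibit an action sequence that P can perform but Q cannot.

ac

Reachable graph of P (3 states):
  u0 = rec X. a.c.(0 + X + (X + 0))\{a,b} has moves -a-> u1
  u1 = c.(0 + (rec X. a.c.(0 + X + (X + 0))\{a,b}) + ((rec X. a.c.(0 + X + (X + 0))\{a,b}) + 0))\{a,b} has moves -c-> u2
  u2 = (0 + (rec X. a.c.(0 + X + (X + 0))\{a,b}) + ((rec X. a.c.(0 + X + (X + 0))\{a,b}) + 0))\{a,b} has moves stopped
Reachable graph of Q (3 states):
  v0 = rec X. a.a.(0 + X + (X + 0))\{a,b} has moves -a-> v1
  v1 = a.(0 + (rec X. a.a.(0 + X + (X + 0))\{a,b}) + ((rec X. a.a.(0 + X + (X + 0))\{a,b}) + 0))\{a,b} has moves -a-> v2
  v2 = (0 + (rec X. a.a.(0 + X + (X + 0))\{a,b}) + ((rec X. a.a.(0 + X + (X + 0))\{a,b}) + 0))\{a,b} has moves stopped
Trace ⟨ac⟩ through P, begin at {u0}:
  step 1 (a): {u1}
  step 2 (c): {u2}
  — P admits the full trace.
Trace ⟨ac⟩ through Q, begin at {v0}:
  step 1 (a): {v1}
  step 2 (c): no successor for Q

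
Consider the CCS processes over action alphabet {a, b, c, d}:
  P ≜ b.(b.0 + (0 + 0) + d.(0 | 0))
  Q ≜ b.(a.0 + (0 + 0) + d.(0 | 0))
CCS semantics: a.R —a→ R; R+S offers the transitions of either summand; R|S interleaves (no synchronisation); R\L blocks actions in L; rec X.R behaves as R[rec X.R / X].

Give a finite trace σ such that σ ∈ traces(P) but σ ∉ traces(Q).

Reachable graph of P (4 states):
  s0 = b.(b.0 + (0 + 0) + d.(0 | 0)) :: --b--▸ s1
  s1 = b.0 + (0 + 0) + d.(0 | 0) :: --b--▸ s2, --d--▸ s3
  s2 = 0 :: (no moves)
  s3 = 0 | 0 :: (no moves)
Reachable graph of Q (4 states):
  t0 = b.(a.0 + (0 + 0) + d.(0 | 0)) :: --b--▸ t1
  t1 = a.0 + (0 + 0) + d.(0 | 0) :: --a--▸ t2, --d--▸ t3
  t2 = 0 :: (no moves)
  t3 = 0 | 0 :: (no moves)
Run σ = ⟨bb⟩ on P: start {s0}
  step 1 (b): {s1}
  step 2 (b): {s2}
  — P admits the full trace.
Run σ = ⟨bb⟩ on Q: start {t0}
  step 1 (b): {t1}
  step 2 (b): ∅ (Q stuck)

bb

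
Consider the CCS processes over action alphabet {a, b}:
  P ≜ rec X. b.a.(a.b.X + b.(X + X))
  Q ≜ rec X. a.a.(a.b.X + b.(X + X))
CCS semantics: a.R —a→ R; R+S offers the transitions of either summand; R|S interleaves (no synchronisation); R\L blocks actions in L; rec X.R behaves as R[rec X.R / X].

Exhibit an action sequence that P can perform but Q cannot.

b

P's transition system — 5 states:
  m0 = rec X. b.a.(a.b.X + b.(X + X)) :: =b=> m1
  m1 = a.(a.b.(rec X. b.a.(a.b.X + b.(X + X))) + b.((rec X. b.a.(a.b.X + b.(X + X))) + (rec X. b.a.(a.b.X + b.(X + X))))) :: =a=> m2
  m2 = a.b.(rec X. b.a.(a.b.X + b.(X + X))) + b.((rec X. b.a.(a.b.X + b.(X + X))) + (rec X. b.a.(a.b.X + b.(X + X)))) :: =a=> m3, =b=> m4
  m3 = b.(rec X. b.a.(a.b.X + b.(X + X))) :: =b=> m0
  m4 = (rec X. b.a.(a.b.X + b.(X + X))) + (rec X. b.a.(a.b.X + b.(X + X))) :: =b=> m1
Q's transition system — 5 states:
  n0 = rec X. a.a.(a.b.X + b.(X + X)) :: =a=> n1
  n1 = a.(a.b.(rec X. a.a.(a.b.X + b.(X + X))) + b.((rec X. a.a.(a.b.X + b.(X + X))) + (rec X. a.a.(a.b.X + b.(X + X))))) :: =a=> n2
  n2 = a.b.(rec X. a.a.(a.b.X + b.(X + X))) + b.((rec X. a.a.(a.b.X + b.(X + X))) + (rec X. a.a.(a.b.X + b.(X + X)))) :: =a=> n3, =b=> n4
  n3 = b.(rec X. a.a.(a.b.X + b.(X + X))) :: =b=> n0
  n4 = (rec X. a.a.(a.b.X + b.(X + X))) + (rec X. a.a.(a.b.X + b.(X + X))) :: =a=> n1
Run σ = ⟨b⟩ on P: start {m0}
  step 1 (b): {m1}
  — P admits the full trace.
Run σ = ⟨b⟩ on Q: start {n0}
  step 1 (b): ∅ (Q stuck)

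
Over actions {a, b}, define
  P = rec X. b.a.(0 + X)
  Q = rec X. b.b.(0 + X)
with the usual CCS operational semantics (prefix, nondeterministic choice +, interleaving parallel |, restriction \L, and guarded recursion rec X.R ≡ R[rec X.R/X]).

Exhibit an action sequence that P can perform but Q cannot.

P's transition system — 3 states:
  m0 = rec X. b.a.(0 + X) | --b--▸ m1
  m1 = a.(0 + (rec X. b.a.(0 + X))) | --a--▸ m2
  m2 = 0 + (rec X. b.a.(0 + X)) | --b--▸ m1
Q's transition system — 3 states:
  n0 = rec X. b.b.(0 + X) | --b--▸ n1
  n1 = b.(0 + (rec X. b.b.(0 + X))) | --b--▸ n2
  n2 = 0 + (rec X. b.b.(0 + X)) | --b--▸ n1
Trace ⟨ba⟩ through P, begin at {m0}:
  [1] b ⇒ {m1}
  [2] a ⇒ {m2}
  — P admits the full trace.
Trace ⟨ba⟩ through Q, begin at {n0}:
  [1] b ⇒ {n1}
  [2] a ⇒ ∅  — Q cannot continue

ba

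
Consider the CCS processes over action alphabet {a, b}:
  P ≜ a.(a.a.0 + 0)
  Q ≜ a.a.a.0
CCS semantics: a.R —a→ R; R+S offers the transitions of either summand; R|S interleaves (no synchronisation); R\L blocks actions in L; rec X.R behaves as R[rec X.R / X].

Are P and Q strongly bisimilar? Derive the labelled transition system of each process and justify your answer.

bisimilar

LTS(P): 4 reachable states
  m0 = a.(a.a.0 + 0) | ··a··> m1
  m1 = a.a.0 + 0 | ··a··> m2
  m2 = a.0 | ··a··> m3
  m3 = 0 | ·
LTS(Q): 4 reachable states
  n0 = a.a.a.0 | ··a··> n1
  n1 = a.a.0 | ··a··> n2
  n2 = a.0 | ··a··> n3
  n3 = 0 | ·
Partition-refinement fixed point:
  B0 = {m0, n0}
  B1 = {m1, n1}
  B2 = {m2, n2}
  B3 = {m3, n3}
m0 ∈ B0, n0 ∈ B0 → same block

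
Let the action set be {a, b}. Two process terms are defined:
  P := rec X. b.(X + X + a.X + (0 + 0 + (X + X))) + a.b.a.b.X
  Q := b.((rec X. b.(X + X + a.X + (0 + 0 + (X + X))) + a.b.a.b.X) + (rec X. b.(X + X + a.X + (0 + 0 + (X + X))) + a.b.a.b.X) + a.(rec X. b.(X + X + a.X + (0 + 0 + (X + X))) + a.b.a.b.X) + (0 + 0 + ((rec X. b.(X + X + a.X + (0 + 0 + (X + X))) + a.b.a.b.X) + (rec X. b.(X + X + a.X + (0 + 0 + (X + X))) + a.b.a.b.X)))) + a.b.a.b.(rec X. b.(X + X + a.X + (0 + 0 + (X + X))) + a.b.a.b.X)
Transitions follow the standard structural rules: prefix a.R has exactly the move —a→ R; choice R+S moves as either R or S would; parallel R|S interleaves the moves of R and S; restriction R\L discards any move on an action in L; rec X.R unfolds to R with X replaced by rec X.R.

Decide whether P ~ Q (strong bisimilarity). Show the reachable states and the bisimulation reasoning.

P's transition system — 5 states:
  p0 = rec X. b.(X + X + a.X + (0 + 0 + (X + X))) + a.b.a.b.X has moves ··a··> p1, ··b··> p2
  p1 = b.a.b.(rec X. b.(X + X + a.X + (0 + 0 + (X + X))) + a.b.a.b.X) has moves ··b··> p3
  p2 = (rec X. b.(X + X + a.X + (0 + 0 + (X + X))) + a.b.a.b.X) + (rec X. b.(X + X + a.X + (0 + 0 + (X + X))) + a.b.a.b.X) + a.(rec X. b.(X + X + a.X + (0 + 0 + (X + X))) + a.b.a.b.X) + (0 + 0 + ((rec X. b.(X + X + a.X + (0 + 0 + (X + X))) + a.b.a.b.X) + (rec X. b.(X + X + a.X + (0 + 0 + (X + X))) + a.b.a.b.X))) has moves ··a··> p0, ··a··> p1, ··b··> p2
  p3 = a.b.(rec X. b.(X + X + a.X + (0 + 0 + (X + X))) + a.b.a.b.X) has moves ··a··> p4
  p4 = b.(rec X. b.(X + X + a.X + (0 + 0 + (X + X))) + a.b.a.b.X) has moves ··b··> p0
Q's transition system — 6 states:
  q0 = b.((rec X. b.(X + X + a.X + (0 + 0 + (X + X))) + a.b.a.b.X) + (rec X. b.(X + X + a.X + (0 + 0 + (X + X))) + a.b.a.b.X) + a.(rec X. b.(X + X + a.X + (0 + 0 + (X + X))) + a.b.a.b.X) + (0 + 0 + ((rec X. b.(X + X + a.X + (0 + 0 + (X + X))) + a.b.a.b.X) + (rec X. b.(X + X + a.X + (0 + 0 + (X + X))) + a.b.a.b.X)))) + a.b.a.b.(rec X. b.(X + X + a.X + (0 + 0 + (X + X))) + a.b.a.b.X) has moves ··a··> q1, ··b··> q2
  q1 = b.a.b.(rec X. b.(X + X + a.X + (0 + 0 + (X + X))) + a.b.a.b.X) has moves ··b··> q3
  q2 = (rec X. b.(X + X + a.X + (0 + 0 + (X + X))) + a.b.a.b.X) + (rec X. b.(X + X + a.X + (0 + 0 + (X + X))) + a.b.a.b.X) + a.(rec X. b.(X + X + a.X + (0 + 0 + (X + X))) + a.b.a.b.X) + (0 + 0 + ((rec X. b.(X + X + a.X + (0 + 0 + (X + X))) + a.b.a.b.X) + (rec X. b.(X + X + a.X + (0 + 0 + (X + X))) + a.b.a.b.X))) has moves ··a··> q1, ··a··> q4, ··b··> q2
  q3 = a.b.(rec X. b.(X + X + a.X + (0 + 0 + (X + X))) + a.b.a.b.X) has moves ··a··> q5
  q4 = rec X. b.(X + X + a.X + (0 + 0 + (X + X))) + a.b.a.b.X has moves ··a··> q1, ··b··> q2
  q5 = b.(rec X. b.(X + X + a.X + (0 + 0 + (X + X))) + a.b.a.b.X) has moves ··b··> q4
Partition-refinement fixed point:
  B0 = {p0, q0, q4}
  B1 = {p1, q1}
  B2 = {p3, q3}
  B3 = {p4, q5}
  B4 = {p2, q2}
p0 ∈ B0, q0 ∈ B0 → same block

bisimilar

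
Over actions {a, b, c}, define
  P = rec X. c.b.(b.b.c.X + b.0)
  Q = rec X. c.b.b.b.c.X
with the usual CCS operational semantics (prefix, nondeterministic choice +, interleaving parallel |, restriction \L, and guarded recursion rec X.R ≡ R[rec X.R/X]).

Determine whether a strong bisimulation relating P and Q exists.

P ≁ Q

LTS(P): 6 reachable states
  s0 = rec X. c.b.(b.b.c.X + b.0) → —c→ s1
  s1 = b.(b.b.c.(rec X. c.b.(b.b.c.X + b.0)) + b.0) → —b→ s2
  s2 = b.b.c.(rec X. c.b.(b.b.c.X + b.0)) + b.0 → —b→ s3, —b→ s4
  s3 = 0 → ·
  s4 = b.c.(rec X. c.b.(b.b.c.X + b.0)) → —b→ s5
  s5 = c.(rec X. c.b.(b.b.c.X + b.0)) → —c→ s0
LTS(Q): 5 reachable states
  t0 = rec X. c.b.b.b.c.X → —c→ t1
  t1 = b.b.b.c.(rec X. c.b.b.b.c.X) → —b→ t2
  t2 = b.b.c.(rec X. c.b.b.b.c.X) → —b→ t3
  t3 = b.c.(rec X. c.b.b.b.c.X) → —b→ t4
  t4 = c.(rec X. c.b.b.b.c.X) → —c→ t0
Partition-refinement fixed point:
  B0 = {s0}
  B1 = {s1}
  B2 = {s2}
  B3 = {s4}
  B4 = {s5}
  B5 = {s3}
  B6 = {t0}
  B7 = {t1}
  B8 = {t2}
  B9 = {t3}
  B10 = {t4}
s0 ∈ B0, t0 ∈ B6 → different blocks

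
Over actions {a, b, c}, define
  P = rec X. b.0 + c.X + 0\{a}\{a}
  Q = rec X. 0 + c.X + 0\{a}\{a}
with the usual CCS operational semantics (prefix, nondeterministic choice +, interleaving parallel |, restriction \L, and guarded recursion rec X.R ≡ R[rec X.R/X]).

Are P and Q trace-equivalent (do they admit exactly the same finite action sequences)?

P's transition system — 2 states:
  m0 = rec X. b.0 + c.X + 0\{a}\{a} :: --b--▸ m1, --c--▸ m0
  m1 = 0 :: ∅
Q's transition system — 1 states:
  n0 = rec X. 0 + c.X + 0\{a}\{a} :: --c--▸ n0
Trace ⟨b⟩ through P, begin at {m0}:
  step 1 (b): {m1}
  ✓ P
Trace ⟨b⟩ through Q, begin at {n0}:
  step 1 (b): ∅ (Q stuck)

traces(P) ≠ traces(Q) — witness ⟨b⟩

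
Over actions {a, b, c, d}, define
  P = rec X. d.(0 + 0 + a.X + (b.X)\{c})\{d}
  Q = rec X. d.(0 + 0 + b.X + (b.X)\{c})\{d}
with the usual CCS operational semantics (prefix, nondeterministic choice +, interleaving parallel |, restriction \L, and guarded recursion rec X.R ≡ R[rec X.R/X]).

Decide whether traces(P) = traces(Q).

P's transition system — 4 states:
  p0 = rec X. d.(0 + 0 + a.X + (b.X)\{c})\{d} :: --d--▸ p1
  p1 = (0 + 0 + a.(rec X. d.(0 + 0 + a.X + (b.X)\{c})\{d}) + (b.(rec X. d.(0 + 0 + a.X + (b.X)\{c})\{d}))\{c})\{d} :: --a--▸ p2, --b--▸ p3
  p2 = (rec X. d.(0 + 0 + a.X + (b.X)\{c})\{d})\{d} :: (no moves)
  p3 = (rec X. d.(0 + 0 + a.X + (b.X)\{c})\{d})\{c}\{d} :: (no moves)
Q's transition system — 4 states:
  q0 = rec X. d.(0 + 0 + b.X + (b.X)\{c})\{d} :: --d--▸ q1
  q1 = (0 + 0 + b.(rec X. d.(0 + 0 + b.X + (b.X)\{c})\{d}) + (b.(rec X. d.(0 + 0 + b.X + (b.X)\{c})\{d}))\{c})\{d} :: --b--▸ q2, --b--▸ q3
  q2 = (rec X. d.(0 + 0 + b.X + (b.X)\{c})\{d})\{c}\{d} :: (no moves)
  q3 = (rec X. d.(0 + 0 + b.X + (b.X)\{c})\{d})\{d} :: (no moves)
Trace ⟨da⟩ through P, begin at {p0}:
  [1] d ⇒ {p1}
  [2] a ⇒ {p2}
  — P admits the full trace.
Trace ⟨da⟩ through Q, begin at {q0}:
  [1] d ⇒ {q1}
  [2] a ⇒ ∅  — Q cannot continue

NO — witness ⟨da⟩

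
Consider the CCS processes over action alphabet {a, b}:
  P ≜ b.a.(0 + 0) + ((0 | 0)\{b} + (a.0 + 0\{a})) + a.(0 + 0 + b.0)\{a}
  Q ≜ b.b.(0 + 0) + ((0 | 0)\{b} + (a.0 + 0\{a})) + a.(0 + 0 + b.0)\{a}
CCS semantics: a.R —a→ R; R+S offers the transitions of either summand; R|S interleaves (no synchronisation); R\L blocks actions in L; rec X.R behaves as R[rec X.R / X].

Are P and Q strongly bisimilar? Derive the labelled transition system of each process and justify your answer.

NO

P's transition system — 6 states:
  p0 = b.a.(0 + 0) + ((0 | 0)\{b} + (a.0 + 0\{a})) + a.(0 + 0 + b.0)\{a} ⊢ --a--▸ p1, --a--▸ p2, --b--▸ p3
  p1 = (0 + 0 + b.0)\{a} ⊢ --b--▸ p4
  p2 = 0 ⊢ (no moves)
  p3 = a.(0 + 0) ⊢ --a--▸ p5
  p4 = 0\{a} ⊢ (no moves)
  p5 = 0 + 0 ⊢ (no moves)
Q's transition system — 6 states:
  q0 = b.b.(0 + 0) + ((0 | 0)\{b} + (a.0 + 0\{a})) + a.(0 + 0 + b.0)\{a} ⊢ --a--▸ q1, --a--▸ q2, --b--▸ q3
  q1 = (0 + 0 + b.0)\{a} ⊢ --b--▸ q4
  q2 = 0 ⊢ (no moves)
  q3 = b.(0 + 0) ⊢ --b--▸ q5
  q4 = 0\{a} ⊢ (no moves)
  q5 = 0 + 0 ⊢ (no moves)
Partition-refinement fixed point:
  B0 = {p0}
  B1 = {p2, p4, p5, q2, q4, q5}
  B2 = {p1, q1, q3}
  B3 = {p3}
  B4 = {q0}
p0 ∈ B0, q0 ∈ B4 → different blocks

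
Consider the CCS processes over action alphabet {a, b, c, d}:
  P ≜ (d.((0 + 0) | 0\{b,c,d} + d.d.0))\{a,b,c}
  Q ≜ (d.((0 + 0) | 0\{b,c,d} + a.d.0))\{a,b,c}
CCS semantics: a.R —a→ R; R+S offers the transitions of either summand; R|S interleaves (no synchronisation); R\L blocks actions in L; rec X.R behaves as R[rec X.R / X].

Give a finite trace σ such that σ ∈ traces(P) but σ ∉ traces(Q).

dd

Reachable graph of P (4 states):
  u0 = (d.((0 + 0) | 0\{b,c,d} + d.d.0))\{a,b,c} :: ··d··> u1
  u1 = ((0 + 0) | 0\{b,c,d} + d.d.0)\{a,b,c} :: ··d··> u2
  u2 = (d.0)\{a,b,c} :: ··d··> u3
  u3 = 0\{a,b,c} :: ·
Reachable graph of Q (2 states):
  v0 = (d.((0 + 0) | 0\{b,c,d} + a.d.0))\{a,b,c} :: ··d··> v1
  v1 = ((0 + 0) | 0\{b,c,d} + a.d.0)\{a,b,c} :: ·
Executing dd from P (initial set {u0}):
  after d @ step 1: {u1}
  after d @ step 2: {u2}
  P completes σ.
Executing dd from Q (initial set {v0}):
  after d @ step 1: {v1}
  after d @ step 2: no successor for Q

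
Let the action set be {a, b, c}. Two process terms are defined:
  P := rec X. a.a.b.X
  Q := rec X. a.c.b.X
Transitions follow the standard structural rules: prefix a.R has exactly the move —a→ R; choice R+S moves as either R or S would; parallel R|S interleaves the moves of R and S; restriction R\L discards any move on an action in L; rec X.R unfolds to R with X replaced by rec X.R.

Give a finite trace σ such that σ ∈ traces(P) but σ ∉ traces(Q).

LTS(P): 3 reachable states
  m0 = rec X. a.a.b.X :: =a=> m1
  m1 = a.b.(rec X. a.a.b.X) :: =a=> m2
  m2 = b.(rec X. a.a.b.X) :: =b=> m0
LTS(Q): 3 reachable states
  n0 = rec X. a.c.b.X :: =a=> n1
  n1 = c.b.(rec X. a.c.b.X) :: =c=> n2
  n2 = b.(rec X. a.c.b.X) :: =b=> n0
Executing aa from P (initial set {m0}):
  [1] a ⇒ {m1}
  [2] a ⇒ {m2}
  — P admits the full trace.
Executing aa from Q (initial set {n0}):
  [1] a ⇒ {n1}
  [2] a ⇒ no successor for Q

aa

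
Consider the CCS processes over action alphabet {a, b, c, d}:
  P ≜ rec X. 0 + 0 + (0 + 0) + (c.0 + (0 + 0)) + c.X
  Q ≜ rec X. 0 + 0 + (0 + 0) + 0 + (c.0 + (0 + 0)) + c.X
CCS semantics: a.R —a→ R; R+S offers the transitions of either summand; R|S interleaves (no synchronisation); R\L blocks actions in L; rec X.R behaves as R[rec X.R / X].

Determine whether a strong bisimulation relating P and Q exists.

P's transition system — 2 states:
  m0 = rec X. 0 + 0 + (0 + 0) + (c.0 + (0 + 0)) + c.X → —c→ m0, —c→ m1
  m1 = 0 → ·
Q's transition system — 2 states:
  n0 = rec X. 0 + 0 + (0 + 0) + 0 + (c.0 + (0 + 0)) + c.X → —c→ n0, —c→ n1
  n1 = 0 → ·
Partition-refinement fixed point:
  B0 = {m0, n0}
  B1 = {m1, n1}
m0 ∈ B0, n0 ∈ B0 → same block

P ~ Q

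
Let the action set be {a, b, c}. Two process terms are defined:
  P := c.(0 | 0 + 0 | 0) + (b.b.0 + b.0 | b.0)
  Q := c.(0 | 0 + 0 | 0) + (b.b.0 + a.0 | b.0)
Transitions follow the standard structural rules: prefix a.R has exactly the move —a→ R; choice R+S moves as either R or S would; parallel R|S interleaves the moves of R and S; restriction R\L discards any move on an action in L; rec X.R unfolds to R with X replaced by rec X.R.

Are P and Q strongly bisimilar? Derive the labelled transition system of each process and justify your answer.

Reachable graph of P (7 states):
  p0 = c.(0 | 0 + 0 | 0) + (b.b.0 + b.0 | b.0) | -b-> p1, -b-> p2, -b-> p3, -c-> p4
  p1 = 0 | b.0 | -b-> p5
  p2 = b.0 | -b-> p6
  p3 = b.0 | 0 | -b-> p5
  p4 = 0 | 0 + 0 | 0 | deadlocked
  p5 = 0 | 0 | deadlocked
  p6 = 0 | deadlocked
Reachable graph of Q (7 states):
  q0 = c.(0 | 0 + 0 | 0) + (b.b.0 + a.0 | b.0) | -a-> q1, -b-> q2, -b-> q3, -c-> q4
  q1 = 0 | b.0 | -b-> q5
  q2 = a.0 | 0 | -a-> q5
  q3 = b.0 | -b-> q6
  q4 = 0 | 0 + 0 | 0 | deadlocked
  q5 = 0 | 0 | deadlocked
  q6 = 0 | deadlocked
Coarsest stable partition (strong bisimilarity classes):
  B0 = {p0}
  B1 = {p4, p5, p6, q4, q5, q6}
  B2 = {p1, p2, p3, q1, q3}
  B3 = {q0}
  B4 = {q2}
p0 ∈ B0, q0 ∈ B3 → different blocks

NO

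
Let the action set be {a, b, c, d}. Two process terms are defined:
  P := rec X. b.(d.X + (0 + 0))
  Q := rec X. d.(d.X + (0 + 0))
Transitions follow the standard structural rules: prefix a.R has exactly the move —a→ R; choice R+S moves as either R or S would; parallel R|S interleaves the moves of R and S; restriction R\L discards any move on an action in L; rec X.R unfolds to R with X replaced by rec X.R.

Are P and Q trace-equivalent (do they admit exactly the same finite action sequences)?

NO — witness ⟨b⟩

P's transition system — 2 states:
  m0 = rec X. b.(d.X + (0 + 0)) has moves =b=> m1
  m1 = d.(rec X. b.(d.X + (0 + 0))) + (0 + 0) has moves =d=> m0
Q's transition system — 2 states:
  n0 = rec X. d.(d.X + (0 + 0)) has moves =d=> n1
  n1 = d.(rec X. d.(d.X + (0 + 0))) + (0 + 0) has moves =d=> n0
Executing b from P (initial set {m0}):
  after b @ step 1: {m1}
  ✓ P
Executing b from Q (initial set {n0}):
  after b @ step 1: no successor for Q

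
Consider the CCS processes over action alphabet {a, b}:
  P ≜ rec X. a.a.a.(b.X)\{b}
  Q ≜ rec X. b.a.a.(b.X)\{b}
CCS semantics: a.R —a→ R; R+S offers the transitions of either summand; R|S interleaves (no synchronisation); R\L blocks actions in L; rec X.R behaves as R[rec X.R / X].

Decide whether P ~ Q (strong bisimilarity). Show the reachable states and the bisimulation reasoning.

Reachable graph of P (4 states):
  s0 = rec X. a.a.a.(b.X)\{b} ⊢ -a-> s1
  s1 = a.a.(b.(rec X. a.a.a.(b.X)\{b}))\{b} ⊢ -a-> s2
  s2 = a.(b.(rec X. a.a.a.(b.X)\{b}))\{b} ⊢ -a-> s3
  s3 = (b.(rec X. a.a.a.(b.X)\{b}))\{b} ⊢ deadlocked
Reachable graph of Q (4 states):
  t0 = rec X. b.a.a.(b.X)\{b} ⊢ -b-> t1
  t1 = a.a.(b.(rec X. b.a.a.(b.X)\{b}))\{b} ⊢ -a-> t2
  t2 = a.(b.(rec X. b.a.a.(b.X)\{b}))\{b} ⊢ -a-> t3
  t3 = (b.(rec X. b.a.a.(b.X)\{b}))\{b} ⊢ deadlocked
Partition-refinement fixed point:
  B0 = {s0}
  B1 = {s1, t1}
  B2 = {s2, t2}
  B3 = {s3, t3}
  B4 = {t0}
s0 ∈ B0, t0 ∈ B4 → different blocks

P ≁ Q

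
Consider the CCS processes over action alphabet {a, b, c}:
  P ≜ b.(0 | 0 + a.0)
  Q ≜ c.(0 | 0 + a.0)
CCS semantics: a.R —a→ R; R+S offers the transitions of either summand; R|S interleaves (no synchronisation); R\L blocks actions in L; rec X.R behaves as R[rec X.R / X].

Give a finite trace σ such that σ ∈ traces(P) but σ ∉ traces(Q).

b

P's transition system — 3 states:
  u0 = b.(0 | 0 + a.0) has moves =b=> u1
  u1 = 0 | 0 + a.0 has moves =a=> u2
  u2 = 0 has moves deadlocked
Q's transition system — 3 states:
  v0 = c.(0 | 0 + a.0) has moves =c=> v1
  v1 = 0 | 0 + a.0 has moves =a=> v2
  v2 = 0 has moves deadlocked
Executing b from P (initial set {u0}):
  after b @ step 1: {u1}
  — P admits the full trace.
Executing b from Q (initial set {v0}):
  after b @ step 1: ∅ (Q stuck)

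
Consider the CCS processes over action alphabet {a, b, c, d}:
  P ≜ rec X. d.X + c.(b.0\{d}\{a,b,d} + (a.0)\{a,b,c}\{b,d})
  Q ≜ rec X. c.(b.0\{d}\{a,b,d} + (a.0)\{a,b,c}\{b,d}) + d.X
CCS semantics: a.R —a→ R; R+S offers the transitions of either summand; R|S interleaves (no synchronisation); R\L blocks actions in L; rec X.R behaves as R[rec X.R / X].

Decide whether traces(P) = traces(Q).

LTS(P): 3 reachable states
  p0 = rec X. d.X + c.(b.0\{d}\{a,b,d} + (a.0)\{a,b,c}\{b,d}) :: —c→ p1, —d→ p0
  p1 = b.0\{d}\{a,b,d} + (a.0)\{a,b,c}\{b,d} :: —b→ p2
  p2 = 0\{d}\{a,b,d} :: (no moves)
LTS(Q): 3 reachable states
  q0 = rec X. c.(b.0\{d}\{a,b,d} + (a.0)\{a,b,c}\{b,d}) + d.X :: —c→ q1, —d→ q0
  q1 = b.0\{d}\{a,b,d} + (a.0)\{a,b,c}\{b,d} :: —b→ q2
  q2 = 0\{d}\{a,b,d} :: (no moves)
Partition-refinement fixed point:
  B0 = {p0, q0}
  B1 = {p1, q1}
  B2 = {p2, q2}
p0 ∈ B0, q0 ∈ B0 → same block
Bisimilar ⇒ trace-equivalent.

trace-equivalent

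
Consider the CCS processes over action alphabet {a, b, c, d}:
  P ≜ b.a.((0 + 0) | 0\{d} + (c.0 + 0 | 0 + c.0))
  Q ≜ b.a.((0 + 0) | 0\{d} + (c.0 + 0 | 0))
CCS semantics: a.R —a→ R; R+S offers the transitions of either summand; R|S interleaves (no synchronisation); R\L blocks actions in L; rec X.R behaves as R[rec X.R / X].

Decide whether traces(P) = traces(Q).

traces(P) = traces(Q)

LTS(P): 4 reachable states
  s0 = b.a.((0 + 0) | 0\{d} + (c.0 + 0 | 0 + c.0)) → ··b··> s1
  s1 = a.((0 + 0) | 0\{d} + (c.0 + 0 | 0 + c.0)) → ··a··> s2
  s2 = (0 + 0) | 0\{d} + (c.0 + 0 | 0 + c.0) → ··c··> s3
  s3 = 0 → (no moves)
LTS(Q): 4 reachable states
  t0 = b.a.((0 + 0) | 0\{d} + (c.0 + 0 | 0)) → ··b··> t1
  t1 = a.((0 + 0) | 0\{d} + (c.0 + 0 | 0)) → ··a··> t2
  t2 = (0 + 0) | 0\{d} + (c.0 + 0 | 0) → ··c··> t3
  t3 = 0 → (no moves)
Bisimilarity quotient blocks:
  B0 = {s0, t0}
  B1 = {s1, t1}
  B2 = {s2, t2}
  B3 = {s3, t3}
s0 ∈ B0, t0 ∈ B0 → same block
Bisimilar ⇒ trace-equivalent.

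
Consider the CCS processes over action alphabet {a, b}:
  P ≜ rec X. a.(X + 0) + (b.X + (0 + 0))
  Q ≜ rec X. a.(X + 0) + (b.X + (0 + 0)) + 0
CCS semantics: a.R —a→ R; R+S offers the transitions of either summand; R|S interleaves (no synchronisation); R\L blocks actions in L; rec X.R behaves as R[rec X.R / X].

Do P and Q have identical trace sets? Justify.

trace-equivalent

Reachable graph of P (2 states):
  p0 = rec X. a.(X + 0) + (b.X + (0 + 0)) ⊢ —a→ p1, —b→ p0
  p1 = (rec X. a.(X + 0) + (b.X + (0 + 0))) + 0 ⊢ —a→ p1, —b→ p0
Reachable graph of Q (2 states):
  q0 = rec X. a.(X + 0) + (b.X + (0 + 0)) + 0 ⊢ —a→ q1, —b→ q0
  q1 = (rec X. a.(X + 0) + (b.X + (0 + 0)) + 0) + 0 ⊢ —a→ q1, —b→ q0
Partition-refinement fixed point:
  B0 = {p0, p1, q0, q1}
p0 ∈ B0, q0 ∈ B0 → same block
Bisimilar ⇒ trace-equivalent.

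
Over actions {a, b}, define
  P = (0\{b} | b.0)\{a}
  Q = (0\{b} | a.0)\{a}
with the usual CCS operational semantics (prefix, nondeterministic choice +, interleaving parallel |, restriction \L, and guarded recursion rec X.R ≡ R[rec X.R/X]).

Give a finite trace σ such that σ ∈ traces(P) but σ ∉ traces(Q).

LTS(P): 2 reachable states
  p0 = (0\{b} | b.0)\{a} → --b--▸ p1
  p1 = (0\{b} | 0)\{a} → ·
LTS(Q): 1 reachable states
  q0 = (0\{b} | a.0)\{a} → ·
Executing b from P (initial set {p0}):
  after b @ step 1: {p1}
  — P admits the full trace.
Executing b from Q (initial set {q0}):
  after b @ step 1: ∅ (Q stuck)

b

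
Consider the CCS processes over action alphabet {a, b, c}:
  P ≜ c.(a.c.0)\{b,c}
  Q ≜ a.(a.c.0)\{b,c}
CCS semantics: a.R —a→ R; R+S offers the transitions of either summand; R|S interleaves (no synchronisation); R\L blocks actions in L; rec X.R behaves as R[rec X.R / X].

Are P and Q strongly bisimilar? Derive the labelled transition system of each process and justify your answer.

NO

LTS(P): 3 reachable states
  s0 = c.(a.c.0)\{b,c} :: =c=> s1
  s1 = (a.c.0)\{b,c} :: =a=> s2
  s2 = (c.0)\{b,c} :: stopped
LTS(Q): 3 reachable states
  t0 = a.(a.c.0)\{b,c} :: =a=> t1
  t1 = (a.c.0)\{b,c} :: =a=> t2
  t2 = (c.0)\{b,c} :: stopped
Partition-refinement fixed point:
  B0 = {s0}
  B1 = {s1, t1}
  B2 = {s2, t2}
  B3 = {t0}
s0 ∈ B0, t0 ∈ B3 → different blocks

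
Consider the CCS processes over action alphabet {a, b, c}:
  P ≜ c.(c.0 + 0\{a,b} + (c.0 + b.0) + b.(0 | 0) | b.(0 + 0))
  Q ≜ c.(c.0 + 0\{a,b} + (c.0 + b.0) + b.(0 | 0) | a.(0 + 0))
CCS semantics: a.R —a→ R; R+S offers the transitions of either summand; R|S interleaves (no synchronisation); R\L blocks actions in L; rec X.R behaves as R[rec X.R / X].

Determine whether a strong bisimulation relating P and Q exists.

P's transition system — 6 states:
  m0 = c.(c.0 + 0\{a,b} + (c.0 + b.0) + b.(0 | 0) | b.(0 + 0)) :: —c→ m1
  m1 = c.0 + 0\{a,b} + (c.0 + b.0) + b.(0 | 0) | b.(0 + 0) :: —b→ m2, —b→ m3, —b→ m4, —c→ m2
  m2 = 0 :: ·
  m3 = 0 | 0 | b.(0 + 0) :: —b→ m5
  m4 = b.(0 | 0) | (0 + 0) :: —b→ m5
  m5 = 0 | 0 | (0 + 0) :: ·
Q's transition system — 6 states:
  n0 = c.(c.0 + 0\{a,b} + (c.0 + b.0) + b.(0 | 0) | a.(0 + 0)) :: —c→ n1
  n1 = c.0 + 0\{a,b} + (c.0 + b.0) + b.(0 | 0) | a.(0 + 0) :: —a→ n2, —b→ n3, —b→ n4, —c→ n3
  n2 = b.(0 | 0) | (0 + 0) :: —b→ n5
  n3 = 0 :: ·
  n4 = 0 | 0 | a.(0 + 0) :: —a→ n5
  n5 = 0 | 0 | (0 + 0) :: ·
Coarsest stable partition (strong bisimilarity classes):
  B0 = {m0}
  B1 = {m1}
  B2 = {m3, m4, n2}
  B3 = {m2, m5, n3, n5}
  B4 = {n0}
  B5 = {n1}
  B6 = {n4}
m0 ∈ B0, n0 ∈ B4 → different blocks

NO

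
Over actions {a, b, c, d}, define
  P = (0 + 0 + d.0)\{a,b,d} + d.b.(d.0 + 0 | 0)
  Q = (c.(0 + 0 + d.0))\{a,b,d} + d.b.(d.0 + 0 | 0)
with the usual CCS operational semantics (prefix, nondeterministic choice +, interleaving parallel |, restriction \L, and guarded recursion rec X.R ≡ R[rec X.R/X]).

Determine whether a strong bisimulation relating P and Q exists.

P's transition system — 4 states:
  s0 = (0 + 0 + d.0)\{a,b,d} + d.b.(d.0 + 0 | 0) → ··d··> s1
  s1 = b.(d.0 + 0 | 0) → ··b··> s2
  s2 = d.0 + 0 | 0 → ··d··> s3
  s3 = 0 → ·
Q's transition system — 5 states:
  t0 = (c.(0 + 0 + d.0))\{a,b,d} + d.b.(d.0 + 0 | 0) → ··c··> t1, ··d··> t2
  t1 = (0 + 0 + d.0)\{a,b,d} → ·
  t2 = b.(d.0 + 0 | 0) → ··b··> t3
  t3 = d.0 + 0 | 0 → ··d··> t4
  t4 = 0 → ·
Partition-refinement fixed point:
  B0 = {s0}
  B1 = {s1, t2}
  B2 = {s2, t3}
  B3 = {s3, t1, t4}
  B4 = {t0}
s0 ∈ B0, t0 ∈ B4 → different blocks

not bisimilar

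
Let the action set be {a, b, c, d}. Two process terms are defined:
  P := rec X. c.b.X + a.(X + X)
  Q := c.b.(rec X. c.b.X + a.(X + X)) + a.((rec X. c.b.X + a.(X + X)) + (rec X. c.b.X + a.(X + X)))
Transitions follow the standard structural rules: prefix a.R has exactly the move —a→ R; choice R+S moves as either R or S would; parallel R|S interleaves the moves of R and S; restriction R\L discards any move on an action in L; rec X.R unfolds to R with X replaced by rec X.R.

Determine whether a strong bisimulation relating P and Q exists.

YES

Reachable graph of P (3 states):
  p0 = rec X. c.b.X + a.(X + X) ⊢ -a-> p1, -c-> p2
  p1 = (rec X. c.b.X + a.(X + X)) + (rec X. c.b.X + a.(X + X)) ⊢ -a-> p1, -c-> p2
  p2 = b.(rec X. c.b.X + a.(X + X)) ⊢ -b-> p0
Reachable graph of Q (4 states):
  q0 = c.b.(rec X. c.b.X + a.(X + X)) + a.((rec X. c.b.X + a.(X + X)) + (rec X. c.b.X + a.(X + X))) ⊢ -a-> q1, -c-> q2
  q1 = (rec X. c.b.X + a.(X + X)) + (rec X. c.b.X + a.(X + X)) ⊢ -a-> q1, -c-> q2
  q2 = b.(rec X. c.b.X + a.(X + X)) ⊢ -b-> q3
  q3 = rec X. c.b.X + a.(X + X) ⊢ -a-> q1, -c-> q2
Bisimilarity quotient blocks:
  B0 = {p0, p1, q0, q1, q3}
  B1 = {p2, q2}
p0 ∈ B0, q0 ∈ B0 → same block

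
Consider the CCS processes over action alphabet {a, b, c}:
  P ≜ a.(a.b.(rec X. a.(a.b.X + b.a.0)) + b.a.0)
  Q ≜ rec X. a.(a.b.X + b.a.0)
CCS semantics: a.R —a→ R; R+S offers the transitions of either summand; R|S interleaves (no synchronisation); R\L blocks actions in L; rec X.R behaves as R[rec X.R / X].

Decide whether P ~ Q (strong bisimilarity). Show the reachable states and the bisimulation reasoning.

bisimilar

P's transition system — 6 states:
  m0 = a.(a.b.(rec X. a.(a.b.X + b.a.0)) + b.a.0) :: --a--▸ m1
  m1 = a.b.(rec X. a.(a.b.X + b.a.0)) + b.a.0 :: --a--▸ m2, --b--▸ m3
  m2 = b.(rec X. a.(a.b.X + b.a.0)) :: --b--▸ m4
  m3 = a.0 :: --a--▸ m5
  m4 = rec X. a.(a.b.X + b.a.0) :: --a--▸ m1
  m5 = 0 :: ·
Q's transition system — 5 states:
  n0 = rec X. a.(a.b.X + b.a.0) :: --a--▸ n1
  n1 = a.b.(rec X. a.(a.b.X + b.a.0)) + b.a.0 :: --a--▸ n2, --b--▸ n3
  n2 = b.(rec X. a.(a.b.X + b.a.0)) :: --b--▸ n0
  n3 = a.0 :: --a--▸ n4
  n4 = 0 :: ·
Partition-refinement fixed point:
  B0 = {m0, m4, n0}
  B1 = {m1, n1}
  B2 = {m2, n2}
  B3 = {m3, n3}
  B4 = {m5, n4}
m0 ∈ B0, n0 ∈ B0 → same block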